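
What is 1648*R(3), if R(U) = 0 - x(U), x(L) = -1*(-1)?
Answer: -1648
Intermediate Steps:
x(L) = 1
R(U) = -1 (R(U) = 0 - 1*1 = 0 - 1 = -1)
1648*R(3) = 1648*(-1) = -1648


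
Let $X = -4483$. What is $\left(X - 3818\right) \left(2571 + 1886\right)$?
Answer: $-36997557$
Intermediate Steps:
$\left(X - 3818\right) \left(2571 + 1886\right) = \left(-4483 - 3818\right) \left(2571 + 1886\right) = \left(-8301\right) 4457 = -36997557$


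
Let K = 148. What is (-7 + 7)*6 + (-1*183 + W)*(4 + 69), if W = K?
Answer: -2555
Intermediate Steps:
W = 148
(-7 + 7)*6 + (-1*183 + W)*(4 + 69) = (-7 + 7)*6 + (-1*183 + 148)*(4 + 69) = 0*6 + (-183 + 148)*73 = 0 - 35*73 = 0 - 2555 = -2555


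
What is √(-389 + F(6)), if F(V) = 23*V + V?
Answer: 7*I*√5 ≈ 15.652*I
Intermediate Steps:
F(V) = 24*V
√(-389 + F(6)) = √(-389 + 24*6) = √(-389 + 144) = √(-245) = 7*I*√5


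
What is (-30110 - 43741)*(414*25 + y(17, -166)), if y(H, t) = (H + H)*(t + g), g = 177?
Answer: -791978124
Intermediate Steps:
y(H, t) = 2*H*(177 + t) (y(H, t) = (H + H)*(t + 177) = (2*H)*(177 + t) = 2*H*(177 + t))
(-30110 - 43741)*(414*25 + y(17, -166)) = (-30110 - 43741)*(414*25 + 2*17*(177 - 166)) = -73851*(10350 + 2*17*11) = -73851*(10350 + 374) = -73851*10724 = -791978124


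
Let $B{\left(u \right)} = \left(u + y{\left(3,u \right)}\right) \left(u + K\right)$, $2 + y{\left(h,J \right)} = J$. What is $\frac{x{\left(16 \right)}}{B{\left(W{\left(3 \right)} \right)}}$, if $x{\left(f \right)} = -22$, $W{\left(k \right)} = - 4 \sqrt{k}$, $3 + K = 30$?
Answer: $\frac{77}{10669} + \frac{1144 \sqrt{3}}{32007} \approx 0.069124$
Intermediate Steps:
$K = 27$ ($K = -3 + 30 = 27$)
$y{\left(h,J \right)} = -2 + J$
$B{\left(u \right)} = \left(-2 + 2 u\right) \left(27 + u\right)$ ($B{\left(u \right)} = \left(u + \left(-2 + u\right)\right) \left(u + 27\right) = \left(-2 + 2 u\right) \left(27 + u\right)$)
$\frac{x{\left(16 \right)}}{B{\left(W{\left(3 \right)} \right)}} = - \frac{22}{-54 + 2 \left(- 4 \sqrt{3}\right)^{2} + 52 \left(- 4 \sqrt{3}\right)} = - \frac{22}{-54 + 2 \cdot 48 - 208 \sqrt{3}} = - \frac{22}{-54 + 96 - 208 \sqrt{3}} = - \frac{22}{42 - 208 \sqrt{3}}$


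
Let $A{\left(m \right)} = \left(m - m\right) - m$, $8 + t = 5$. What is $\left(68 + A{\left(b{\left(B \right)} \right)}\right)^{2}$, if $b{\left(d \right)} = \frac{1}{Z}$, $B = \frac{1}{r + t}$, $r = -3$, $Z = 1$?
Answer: $4489$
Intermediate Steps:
$t = -3$ ($t = -8 + 5 = -3$)
$B = - \frac{1}{6}$ ($B = \frac{1}{-3 - 3} = \frac{1}{-6} = - \frac{1}{6} \approx -0.16667$)
$b{\left(d \right)} = 1$ ($b{\left(d \right)} = 1^{-1} = 1$)
$A{\left(m \right)} = - m$ ($A{\left(m \right)} = 0 - m = - m$)
$\left(68 + A{\left(b{\left(B \right)} \right)}\right)^{2} = \left(68 - 1\right)^{2} = 67^{2} = 4489$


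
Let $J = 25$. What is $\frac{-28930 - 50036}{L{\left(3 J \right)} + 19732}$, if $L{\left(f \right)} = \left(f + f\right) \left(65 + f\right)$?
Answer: $- \frac{39483}{20366} \approx -1.9387$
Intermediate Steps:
$L{\left(f \right)} = 2 f \left(65 + f\right)$
$\frac{-28930 - 50036}{L{\left(3 J \right)} + 19732} = \frac{-28930 - 50036}{2 \cdot 3 \cdot 25 \left(65 + 3 \cdot 25\right) + 19732} = - \frac{78966}{2 \cdot 75 \left(65 + 75\right) + 19732} = - \frac{78966}{2 \cdot 75 \cdot 140 + 19732} = - \frac{78966}{21000 + 19732} = - \frac{78966}{40732} = \left(-78966\right) \frac{1}{40732} = - \frac{39483}{20366}$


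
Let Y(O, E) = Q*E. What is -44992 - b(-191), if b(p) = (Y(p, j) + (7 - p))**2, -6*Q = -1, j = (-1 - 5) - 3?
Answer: -334417/4 ≈ -83604.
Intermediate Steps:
j = -9 (j = -6 - 3 = -9)
Q = 1/6 (Q = -1/6*(-1) = 1/6 ≈ 0.16667)
Y(O, E) = E/6
b(p) = (11/2 - p)**2 (b(p) = ((1/6)*(-9) + (7 - p))**2 = (-3/2 + (7 - p))**2 = (11/2 - p)**2)
-44992 - b(-191) = -44992 - (-11 + 2*(-191))**2/4 = -44992 - (-11 - 382)**2/4 = -44992 - (-393)**2/4 = -44992 - 154449/4 = -334417/4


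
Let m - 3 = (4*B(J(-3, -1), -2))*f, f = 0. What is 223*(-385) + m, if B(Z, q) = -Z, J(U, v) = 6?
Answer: -85852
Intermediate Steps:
m = 3 (m = 3 + (4*(-1*6))*0 = 3 + (4*(-6))*0 = 3 - 24*0 = 3 + 0 = 3)
223*(-385) + m = 223*(-385) + 3 = -85855 + 3 = -85852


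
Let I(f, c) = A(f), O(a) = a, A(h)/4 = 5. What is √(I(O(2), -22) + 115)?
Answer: 3*√15 ≈ 11.619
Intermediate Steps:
A(h) = 20 (A(h) = 4*5 = 20)
I(f, c) = 20
√(I(O(2), -22) + 115) = √(20 + 115) = √135 = 3*√15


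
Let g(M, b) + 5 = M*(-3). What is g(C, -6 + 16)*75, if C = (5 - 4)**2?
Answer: -600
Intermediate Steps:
C = 1 (C = 1**2 = 1)
g(M, b) = -5 - 3*M (g(M, b) = -5 + M*(-3) = -5 - 3*M)
g(C, -6 + 16)*75 = (-5 - 3*1)*75 = (-5 - 3)*75 = -8*75 = -600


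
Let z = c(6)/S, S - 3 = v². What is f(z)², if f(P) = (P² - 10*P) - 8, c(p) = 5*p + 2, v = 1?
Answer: 576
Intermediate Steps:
c(p) = 2 + 5*p
S = 4 (S = 3 + 1² = 3 + 1 = 4)
z = 8 (z = (2 + 5*6)/4 = (2 + 30)*(¼) = 32*(¼) = 8)
f(P) = -8 + P² - 10*P
f(z)² = (-8 + 8² - 10*8)² = (-8 + 64 - 80)² = (-24)² = 576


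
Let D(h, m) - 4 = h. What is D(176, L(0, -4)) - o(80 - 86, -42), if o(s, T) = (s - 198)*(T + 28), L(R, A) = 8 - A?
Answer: -2676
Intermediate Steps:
D(h, m) = 4 + h
o(s, T) = (-198 + s)*(28 + T)
D(176, L(0, -4)) - o(80 - 86, -42) = (4 + 176) - (-5544 - 198*(-42) + 28*(80 - 86) - 42*(80 - 86)) = 180 - (-5544 + 8316 + 28*(-6) - 42*(-6)) = 180 - (-5544 + 8316 - 168 + 252) = 180 - 1*2856 = 180 - 2856 = -2676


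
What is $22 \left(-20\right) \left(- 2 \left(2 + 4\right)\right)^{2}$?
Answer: $-63360$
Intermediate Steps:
$22 \left(-20\right) \left(- 2 \left(2 + 4\right)\right)^{2} = - 440 \left(\left(-2\right) 6\right)^{2} = - 440 \left(-12\right)^{2} = \left(-440\right) 144 = -63360$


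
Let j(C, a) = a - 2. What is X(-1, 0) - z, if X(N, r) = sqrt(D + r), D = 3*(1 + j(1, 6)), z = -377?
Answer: 377 + sqrt(15) ≈ 380.87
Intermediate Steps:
j(C, a) = -2 + a
D = 15 (D = 3*(1 + (-2 + 6)) = 3*(1 + 4) = 3*5 = 15)
X(N, r) = sqrt(15 + r)
X(-1, 0) - z = sqrt(15 + 0) - 1*(-377) = sqrt(15) + 377 = 377 + sqrt(15)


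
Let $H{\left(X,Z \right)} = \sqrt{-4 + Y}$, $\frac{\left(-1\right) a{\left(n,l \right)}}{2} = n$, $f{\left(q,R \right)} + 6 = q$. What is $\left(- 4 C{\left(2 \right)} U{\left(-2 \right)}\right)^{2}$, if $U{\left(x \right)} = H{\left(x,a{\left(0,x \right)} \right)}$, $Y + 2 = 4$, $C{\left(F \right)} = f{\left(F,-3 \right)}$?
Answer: $-512$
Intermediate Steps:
$f{\left(q,R \right)} = -6 + q$
$C{\left(F \right)} = -6 + F$
$a{\left(n,l \right)} = - 2 n$
$Y = 2$ ($Y = -2 + 4 = 2$)
$H{\left(X,Z \right)} = i \sqrt{2}$ ($H{\left(X,Z \right)} = \sqrt{-4 + 2} = \sqrt{-2} = i \sqrt{2}$)
$U{\left(x \right)} = i \sqrt{2}$
$\left(- 4 C{\left(2 \right)} U{\left(-2 \right)}\right)^{2} = \left(- 4 \left(-6 + 2\right) i \sqrt{2}\right)^{2} = \left(\left(-4\right) \left(-4\right) i \sqrt{2}\right)^{2} = \left(16 i \sqrt{2}\right)^{2} = -512$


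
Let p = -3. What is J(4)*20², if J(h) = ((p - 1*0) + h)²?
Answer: 400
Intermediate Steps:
J(h) = (-3 + h)² (J(h) = ((-3 - 1*0) + h)² = ((-3 + 0) + h)² = (-3 + h)²)
J(4)*20² = (-3 + 4)²*20² = 1²*400 = 1*400 = 400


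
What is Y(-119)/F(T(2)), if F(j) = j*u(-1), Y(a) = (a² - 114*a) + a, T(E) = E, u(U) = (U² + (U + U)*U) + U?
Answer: 6902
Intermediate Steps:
u(U) = U + 3*U² (u(U) = (U² + (2*U)*U) + U = (U² + 2*U²) + U = 3*U² + U = U + 3*U²)
Y(a) = a² - 113*a
F(j) = 2*j (F(j) = j*(-(1 + 3*(-1))) = j*(-(1 - 3)) = j*(-1*(-2)) = j*2 = 2*j)
Y(-119)/F(T(2)) = (-119*(-113 - 119))/((2*2)) = -119*(-232)/4 = 27608*(¼) = 6902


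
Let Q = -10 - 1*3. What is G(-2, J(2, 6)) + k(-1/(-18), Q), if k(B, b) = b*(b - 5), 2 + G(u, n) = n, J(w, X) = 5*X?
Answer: 262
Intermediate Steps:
G(u, n) = -2 + n
Q = -13 (Q = -10 - 3 = -13)
k(B, b) = b*(-5 + b)
G(-2, J(2, 6)) + k(-1/(-18), Q) = (-2 + 5*6) - 13*(-5 - 13) = (-2 + 30) - 13*(-18) = 28 + 234 = 262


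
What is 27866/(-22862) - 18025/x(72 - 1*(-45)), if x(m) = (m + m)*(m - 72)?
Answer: -70551653/24073686 ≈ -2.9307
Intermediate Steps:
x(m) = 2*m*(-72 + m) (x(m) = (2*m)*(-72 + m) = 2*m*(-72 + m))
27866/(-22862) - 18025/x(72 - 1*(-45)) = 27866/(-22862) - 18025*1/(2*(-72 + (72 - 1*(-45)))*(72 - 1*(-45))) = 27866*(-1/22862) - 18025*1/(2*(-72 + (72 + 45))*(72 + 45)) = -13933/11431 - 18025*1/(234*(-72 + 117)) = -13933/11431 - 18025/(2*117*45) = -13933/11431 - 18025/10530 = -13933/11431 - 18025*1/10530 = -13933/11431 - 3605/2106 = -70551653/24073686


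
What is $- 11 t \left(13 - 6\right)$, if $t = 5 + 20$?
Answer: $-1925$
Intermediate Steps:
$t = 25$
$- 11 t \left(13 - 6\right) = - 11 \cdot 25 \left(13 - 6\right) = - 275 \left(13 - 6\right) = - 275 \cdot 7 = \left(-1\right) 1925 = -1925$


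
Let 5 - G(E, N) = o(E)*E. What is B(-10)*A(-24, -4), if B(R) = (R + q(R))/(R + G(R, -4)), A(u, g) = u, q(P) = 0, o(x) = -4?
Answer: -16/3 ≈ -5.3333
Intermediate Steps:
G(E, N) = 5 + 4*E (G(E, N) = 5 - (-4)*E = 5 + 4*E)
B(R) = R/(5 + 5*R) (B(R) = (R + 0)/(R + (5 + 4*R)) = R/(5 + 5*R))
B(-10)*A(-24, -4) = ((1/5)*(-10)/(1 - 10))*(-24) = ((1/5)*(-10)/(-9))*(-24) = ((1/5)*(-10)*(-1/9))*(-24) = (2/9)*(-24) = -16/3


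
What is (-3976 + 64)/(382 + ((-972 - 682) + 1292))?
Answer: -978/5 ≈ -195.60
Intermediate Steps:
(-3976 + 64)/(382 + ((-972 - 682) + 1292)) = -3912/(382 + (-1654 + 1292)) = -3912/(382 - 362) = -3912/20 = -3912*1/20 = -978/5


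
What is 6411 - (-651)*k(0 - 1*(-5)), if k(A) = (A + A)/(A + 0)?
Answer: 7713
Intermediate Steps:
k(A) = 2 (k(A) = (2*A)/A = 2)
6411 - (-651)*k(0 - 1*(-5)) = 6411 - (-651)*2 = 6411 - 1*(-1302) = 6411 + 1302 = 7713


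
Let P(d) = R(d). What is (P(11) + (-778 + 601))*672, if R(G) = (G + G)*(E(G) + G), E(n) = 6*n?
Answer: 1019424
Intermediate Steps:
R(G) = 14*G**2 (R(G) = (G + G)*(6*G + G) = (2*G)*(7*G) = 14*G**2)
P(d) = 14*d**2
(P(11) + (-778 + 601))*672 = (14*11**2 + (-778 + 601))*672 = (14*121 - 177)*672 = (1694 - 177)*672 = 1517*672 = 1019424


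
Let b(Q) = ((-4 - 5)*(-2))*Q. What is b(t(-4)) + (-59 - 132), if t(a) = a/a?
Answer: -173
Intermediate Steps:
t(a) = 1
b(Q) = 18*Q (b(Q) = (-9*(-2))*Q = 18*Q)
b(t(-4)) + (-59 - 132) = 18*1 + (-59 - 132) = 18 - 191 = -173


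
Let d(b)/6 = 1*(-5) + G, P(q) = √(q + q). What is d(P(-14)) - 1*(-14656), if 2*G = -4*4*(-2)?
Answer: 14722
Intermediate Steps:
P(q) = √2*√q (P(q) = √(2*q) = √2*√q)
G = 16 (G = (-4*4*(-2))/2 = (-16*(-2))/2 = (½)*32 = 16)
d(b) = 66 (d(b) = 6*(1*(-5) + 16) = 6*(-5 + 16) = 6*11 = 66)
d(P(-14)) - 1*(-14656) = 66 - 1*(-14656) = 66 + 14656 = 14722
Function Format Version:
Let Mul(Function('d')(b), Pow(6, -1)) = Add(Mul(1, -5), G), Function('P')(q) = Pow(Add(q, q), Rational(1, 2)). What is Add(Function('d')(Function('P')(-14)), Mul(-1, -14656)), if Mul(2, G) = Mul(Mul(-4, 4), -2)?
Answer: 14722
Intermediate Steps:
Function('P')(q) = Mul(Pow(2, Rational(1, 2)), Pow(q, Rational(1, 2))) (Function('P')(q) = Pow(Mul(2, q), Rational(1, 2)) = Mul(Pow(2, Rational(1, 2)), Pow(q, Rational(1, 2))))
G = 16 (G = Mul(Rational(1, 2), Mul(Mul(-4, 4), -2)) = Mul(Rational(1, 2), Mul(-16, -2)) = Mul(Rational(1, 2), 32) = 16)
Function('d')(b) = 66 (Function('d')(b) = Mul(6, Add(Mul(1, -5), 16)) = Mul(6, Add(-5, 16)) = Mul(6, 11) = 66)
Add(Function('d')(Function('P')(-14)), Mul(-1, -14656)) = Add(66, Mul(-1, -14656)) = Add(66, 14656) = 14722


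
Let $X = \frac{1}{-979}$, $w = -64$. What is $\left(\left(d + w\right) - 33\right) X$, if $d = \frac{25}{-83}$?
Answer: $\frac{8076}{81257} \approx 0.099388$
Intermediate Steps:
$d = - \frac{25}{83}$ ($d = 25 \left(- \frac{1}{83}\right) = - \frac{25}{83} \approx -0.3012$)
$X = - \frac{1}{979} \approx -0.0010215$
$\left(\left(d + w\right) - 33\right) X = \left(\left(- \frac{25}{83} - 64\right) - 33\right) \left(- \frac{1}{979}\right) = \left(- \frac{5337}{83} - 33\right) \left(- \frac{1}{979}\right) = \left(- \frac{8076}{83}\right) \left(- \frac{1}{979}\right) = \frac{8076}{81257}$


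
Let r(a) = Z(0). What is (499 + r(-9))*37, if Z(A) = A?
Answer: 18463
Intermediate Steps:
r(a) = 0
(499 + r(-9))*37 = (499 + 0)*37 = 499*37 = 18463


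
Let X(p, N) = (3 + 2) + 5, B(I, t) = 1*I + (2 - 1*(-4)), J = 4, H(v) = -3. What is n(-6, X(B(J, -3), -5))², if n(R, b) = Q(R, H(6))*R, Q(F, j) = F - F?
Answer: 0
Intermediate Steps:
Q(F, j) = 0
B(I, t) = 6 + I (B(I, t) = I + (2 + 4) = I + 6 = 6 + I)
X(p, N) = 10 (X(p, N) = 5 + 5 = 10)
n(R, b) = 0 (n(R, b) = 0*R = 0)
n(-6, X(B(J, -3), -5))² = 0² = 0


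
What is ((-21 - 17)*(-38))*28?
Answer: 40432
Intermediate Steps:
((-21 - 17)*(-38))*28 = -38*(-38)*28 = 1444*28 = 40432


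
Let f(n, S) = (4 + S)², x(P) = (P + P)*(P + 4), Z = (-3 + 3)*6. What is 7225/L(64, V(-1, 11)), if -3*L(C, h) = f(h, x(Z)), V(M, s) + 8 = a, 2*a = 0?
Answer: -21675/16 ≈ -1354.7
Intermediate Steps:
a = 0 (a = (½)*0 = 0)
V(M, s) = -8 (V(M, s) = -8 + 0 = -8)
Z = 0 (Z = 0*6 = 0)
x(P) = 2*P*(4 + P) (x(P) = (2*P)*(4 + P) = 2*P*(4 + P))
L(C, h) = -16/3 (L(C, h) = -(4 + 2*0*(4 + 0))²/3 = -(4 + 2*0*4)²/3 = -(4 + 0)²/3 = -⅓*4² = -⅓*16 = -16/3)
7225/L(64, V(-1, 11)) = 7225/(-16/3) = 7225*(-3/16) = -21675/16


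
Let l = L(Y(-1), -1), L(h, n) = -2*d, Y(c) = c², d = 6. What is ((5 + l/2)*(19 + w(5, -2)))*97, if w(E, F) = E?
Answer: -2328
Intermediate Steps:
L(h, n) = -12 (L(h, n) = -2*6 = -12)
l = -12
((5 + l/2)*(19 + w(5, -2)))*97 = ((5 - 12/2)*(19 + 5))*97 = ((5 - 12*½)*24)*97 = ((5 - 6)*24)*97 = -1*24*97 = -24*97 = -2328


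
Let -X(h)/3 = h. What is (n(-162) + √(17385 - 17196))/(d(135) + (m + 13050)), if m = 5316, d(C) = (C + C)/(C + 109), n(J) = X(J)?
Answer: 19764/746929 + 122*√21/746929 ≈ 0.027209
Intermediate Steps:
X(h) = -3*h
n(J) = -3*J
d(C) = 2*C/(109 + C) (d(C) = (2*C)/(109 + C) = 2*C/(109 + C))
(n(-162) + √(17385 - 17196))/(d(135) + (m + 13050)) = (-3*(-162) + √(17385 - 17196))/(2*135/(109 + 135) + (5316 + 13050)) = (486 + √189)/(2*135/244 + 18366) = (486 + 3*√21)/(2*135*(1/244) + 18366) = (486 + 3*√21)/(135/122 + 18366) = (486 + 3*√21)/(2240787/122) = (486 + 3*√21)*(122/2240787) = 19764/746929 + 122*√21/746929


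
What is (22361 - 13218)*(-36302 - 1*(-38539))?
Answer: 20452891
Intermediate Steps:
(22361 - 13218)*(-36302 - 1*(-38539)) = 9143*(-36302 + 38539) = 9143*2237 = 20452891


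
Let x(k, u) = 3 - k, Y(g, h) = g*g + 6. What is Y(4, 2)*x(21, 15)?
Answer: -396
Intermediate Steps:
Y(g, h) = 6 + g**2 (Y(g, h) = g**2 + 6 = 6 + g**2)
Y(4, 2)*x(21, 15) = (6 + 4**2)*(3 - 1*21) = (6 + 16)*(3 - 21) = 22*(-18) = -396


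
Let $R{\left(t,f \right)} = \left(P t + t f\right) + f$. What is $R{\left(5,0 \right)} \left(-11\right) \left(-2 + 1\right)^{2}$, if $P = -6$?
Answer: $330$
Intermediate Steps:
$R{\left(t,f \right)} = f - 6 t + f t$ ($R{\left(t,f \right)} = \left(- 6 t + t f\right) + f = \left(- 6 t + f t\right) + f = f - 6 t + f t$)
$R{\left(5,0 \right)} \left(-11\right) \left(-2 + 1\right)^{2} = \left(0 - 30 + 0 \cdot 5\right) \left(-11\right) \left(-2 + 1\right)^{2} = \left(0 - 30 + 0\right) \left(-11\right) \left(-1\right)^{2} = \left(-30\right) \left(-11\right) 1 = 330 \cdot 1 = 330$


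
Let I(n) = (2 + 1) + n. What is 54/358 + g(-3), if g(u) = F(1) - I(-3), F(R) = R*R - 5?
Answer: -689/179 ≈ -3.8492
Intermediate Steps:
I(n) = 3 + n
F(R) = -5 + R² (F(R) = R² - 5 = -5 + R²)
g(u) = -4 (g(u) = (-5 + 1²) - (3 - 3) = (-5 + 1) - 1*0 = -4 + 0 = -4)
54/358 + g(-3) = 54/358 - 4 = (1/358)*54 - 4 = 27/179 - 4 = -689/179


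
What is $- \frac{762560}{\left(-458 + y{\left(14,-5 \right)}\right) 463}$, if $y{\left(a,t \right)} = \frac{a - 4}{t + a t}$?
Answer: $\frac{1429800}{397717} \approx 3.595$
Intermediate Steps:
$y{\left(a,t \right)} = \frac{-4 + a}{t + a t}$
$- \frac{762560}{\left(-458 + y{\left(14,-5 \right)}\right) 463} = - \frac{762560}{\left(-458 + \frac{-4 + 14}{\left(-5\right) \left(1 + 14\right)}\right) 463} = - \frac{762560}{\left(-458 - \frac{1}{5} \cdot \frac{1}{15} \cdot 10\right) 463} = - \frac{762560}{\left(-458 - \frac{1}{75} \cdot 10\right) 463} = - \frac{762560}{\left(-458 - \frac{2}{15}\right) 463} = - \frac{762560}{\left(- \frac{6872}{15}\right) 463} = - \frac{762560}{- \frac{3181736}{15}} = \left(-762560\right) \left(- \frac{15}{3181736}\right) = \frac{1429800}{397717}$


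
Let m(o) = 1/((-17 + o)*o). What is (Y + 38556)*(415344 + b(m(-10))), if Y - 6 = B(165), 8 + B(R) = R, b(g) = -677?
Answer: 16055491573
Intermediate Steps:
m(o) = 1/(o*(-17 + o))
B(R) = -8 + R
Y = 163 (Y = 6 + (-8 + 165) = 6 + 157 = 163)
(Y + 38556)*(415344 + b(m(-10))) = (163 + 38556)*(415344 - 677) = 38719*414667 = 16055491573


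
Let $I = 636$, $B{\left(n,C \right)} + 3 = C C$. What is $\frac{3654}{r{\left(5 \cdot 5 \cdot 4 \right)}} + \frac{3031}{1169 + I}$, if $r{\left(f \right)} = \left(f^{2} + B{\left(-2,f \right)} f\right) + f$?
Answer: $\frac{34081103}{20252100} \approx 1.6828$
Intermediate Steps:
$B{\left(n,C \right)} = -3 + C^{2}$ ($B{\left(n,C \right)} = -3 + C C = -3 + C^{2}$)
$r{\left(f \right)} = f + f^{2} + f \left(-3 + f^{2}\right)$ ($r{\left(f \right)} = \left(f^{2} + \left(-3 + f^{2}\right) f\right) + f = \left(f^{2} + f \left(-3 + f^{2}\right)\right) + f = f + f^{2} + f \left(-3 + f^{2}\right)$)
$\frac{3654}{r{\left(5 \cdot 5 \cdot 4 \right)}} + \frac{3031}{1169 + I} = \frac{3654}{5 \cdot 5 \cdot 4 \left(-2 + 5 \cdot 5 \cdot 4 + \left(5 \cdot 5 \cdot 4\right)^{2}\right)} + \frac{3031}{1169 + 636} = \frac{3654}{25 \cdot 4 \left(-2 + 25 \cdot 4 + \left(25 \cdot 4\right)^{2}\right)} + \frac{3031}{1805} = \frac{3654}{100 \left(-2 + 100 + 100^{2}\right)} + 3031 \cdot \frac{1}{1805} = \frac{3654}{100 \left(-2 + 100 + 10000\right)} + \frac{3031}{1805} = \frac{3654}{100 \cdot 10098} + \frac{3031}{1805} = \frac{3654}{1009800} + \frac{3031}{1805} = 3654 \cdot \frac{1}{1009800} + \frac{3031}{1805} = \frac{203}{56100} + \frac{3031}{1805} = \frac{34081103}{20252100}$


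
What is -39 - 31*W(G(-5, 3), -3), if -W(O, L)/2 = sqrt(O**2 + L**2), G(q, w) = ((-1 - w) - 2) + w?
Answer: -39 + 186*sqrt(2) ≈ 224.04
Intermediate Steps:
G(q, w) = -3 (G(q, w) = (-3 - w) + w = -3)
W(O, L) = -2*sqrt(L**2 + O**2) (W(O, L) = -2*sqrt(O**2 + L**2) = -2*sqrt(L**2 + O**2))
-39 - 31*W(G(-5, 3), -3) = -39 - (-62)*sqrt((-3)**2 + (-3)**2) = -39 - (-62)*sqrt(9 + 9) = -39 - (-62)*sqrt(18) = -39 - (-62)*3*sqrt(2) = -39 - (-186)*sqrt(2) = -39 + 186*sqrt(2)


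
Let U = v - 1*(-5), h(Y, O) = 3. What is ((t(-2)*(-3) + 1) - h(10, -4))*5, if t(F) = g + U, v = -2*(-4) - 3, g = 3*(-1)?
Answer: -115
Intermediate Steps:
g = -3
v = 5 (v = 8 - 3 = 5)
U = 10 (U = 5 - 1*(-5) = 5 + 5 = 10)
t(F) = 7 (t(F) = -3 + 10 = 7)
((t(-2)*(-3) + 1) - h(10, -4))*5 = ((7*(-3) + 1) - 1*3)*5 = ((-21 + 1) - 3)*5 = (-20 - 3)*5 = -23*5 = -115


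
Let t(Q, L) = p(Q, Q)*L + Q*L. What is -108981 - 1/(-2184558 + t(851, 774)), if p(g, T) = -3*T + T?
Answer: -309858266591/2843232 ≈ -1.0898e+5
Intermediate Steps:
p(g, T) = -2*T
t(Q, L) = -L*Q (t(Q, L) = (-2*Q)*L + Q*L = -2*L*Q + L*Q = -L*Q)
-108981 - 1/(-2184558 + t(851, 774)) = -108981 - 1/(-2184558 - 1*774*851) = -108981 - 1/(-2184558 - 658674) = -108981 - 1/(-2843232) = -108981 - 1*(-1/2843232) = -108981 + 1/2843232 = -309858266591/2843232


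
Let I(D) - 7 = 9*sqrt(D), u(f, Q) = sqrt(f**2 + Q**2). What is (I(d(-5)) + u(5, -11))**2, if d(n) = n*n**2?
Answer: (7 + sqrt(146) + 45*I*sqrt(5))**2 ≈ -9760.8 + 3840.4*I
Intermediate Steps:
d(n) = n**3
u(f, Q) = sqrt(Q**2 + f**2)
I(D) = 7 + 9*sqrt(D)
(I(d(-5)) + u(5, -11))**2 = ((7 + 9*sqrt((-5)**3)) + sqrt((-11)**2 + 5**2))**2 = ((7 + 9*sqrt(-125)) + sqrt(121 + 25))**2 = ((7 + 9*(5*I*sqrt(5))) + sqrt(146))**2 = ((7 + 45*I*sqrt(5)) + sqrt(146))**2 = (7 + sqrt(146) + 45*I*sqrt(5))**2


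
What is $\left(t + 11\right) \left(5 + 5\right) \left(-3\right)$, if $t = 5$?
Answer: $-480$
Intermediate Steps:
$\left(t + 11\right) \left(5 + 5\right) \left(-3\right) = \left(5 + 11\right) \left(5 + 5\right) \left(-3\right) = 16 \cdot 10 \left(-3\right) = 16 \left(-30\right) = -480$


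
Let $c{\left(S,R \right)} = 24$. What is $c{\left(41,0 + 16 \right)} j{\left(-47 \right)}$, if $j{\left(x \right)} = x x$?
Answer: $53016$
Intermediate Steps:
$j{\left(x \right)} = x^{2}$
$c{\left(41,0 + 16 \right)} j{\left(-47 \right)} = 24 \left(-47\right)^{2} = 24 \cdot 2209 = 53016$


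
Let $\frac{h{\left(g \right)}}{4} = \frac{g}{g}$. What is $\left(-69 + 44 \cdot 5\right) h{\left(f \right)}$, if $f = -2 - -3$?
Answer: $604$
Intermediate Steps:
$f = 1$ ($f = -2 + 3 = 1$)
$h{\left(g \right)} = 4$ ($h{\left(g \right)} = 4 \frac{g}{g} = 4 \cdot 1 = 4$)
$\left(-69 + 44 \cdot 5\right) h{\left(f \right)} = \left(-69 + 44 \cdot 5\right) 4 = \left(-69 + 220\right) 4 = 151 \cdot 4 = 604$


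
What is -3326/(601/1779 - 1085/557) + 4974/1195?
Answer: 1973174572401/953286155 ≈ 2069.9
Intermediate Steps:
-3326/(601/1779 - 1085/557) + 4974/1195 = -3326/(-1595458/990903) + 4974/1195 = -3326*(-990903/1595458) + 4974/1195 = 1647871689/797729 + 4974/1195 = 1973174572401/953286155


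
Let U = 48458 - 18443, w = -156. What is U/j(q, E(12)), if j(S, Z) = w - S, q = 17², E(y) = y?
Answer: -6003/89 ≈ -67.449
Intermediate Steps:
q = 289
U = 30015
j(S, Z) = -156 - S
U/j(q, E(12)) = 30015/(-156 - 1*289) = 30015/(-156 - 289) = 30015/(-445) = 30015*(-1/445) = -6003/89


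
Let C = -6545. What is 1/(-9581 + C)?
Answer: -1/16126 ≈ -6.2012e-5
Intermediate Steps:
1/(-9581 + C) = 1/(-9581 - 6545) = 1/(-16126) = -1/16126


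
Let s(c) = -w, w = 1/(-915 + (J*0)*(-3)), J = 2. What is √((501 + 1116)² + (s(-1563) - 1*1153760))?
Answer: 2*√305781570735/915 ≈ 1208.7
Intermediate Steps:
w = -1/915 (w = 1/(-915 + (2*0)*(-3)) = 1/(-915 + 0*(-3)) = 1/(-915 + 0) = 1/(-915) = -1/915 ≈ -0.0010929)
s(c) = 1/915 (s(c) = -1*(-1/915) = 1/915)
√((501 + 1116)² + (s(-1563) - 1*1153760)) = √((501 + 1116)² + (1/915 - 1*1153760)) = √(1617² + (1/915 - 1153760)) = √(2614689 - 1055690399/915) = √(1336750036/915) = 2*√305781570735/915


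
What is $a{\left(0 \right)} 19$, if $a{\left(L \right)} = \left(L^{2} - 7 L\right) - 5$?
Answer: $-95$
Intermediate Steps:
$a{\left(L \right)} = -5 + L^{2} - 7 L$
$a{\left(0 \right)} 19 = \left(-5 + 0^{2} - 0\right) 19 = \left(-5 + 0 + 0\right) 19 = \left(-5\right) 19 = -95$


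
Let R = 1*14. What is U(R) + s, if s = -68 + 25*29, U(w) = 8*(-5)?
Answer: 617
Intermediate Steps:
R = 14
U(w) = -40
s = 657 (s = -68 + 725 = 657)
U(R) + s = -40 + 657 = 617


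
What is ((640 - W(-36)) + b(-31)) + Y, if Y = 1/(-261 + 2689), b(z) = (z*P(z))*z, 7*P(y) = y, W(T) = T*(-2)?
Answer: -62678813/16996 ≈ -3687.9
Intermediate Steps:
W(T) = -2*T
P(y) = y/7
b(z) = z**3/7 (b(z) = (z*(z/7))*z = (z**2/7)*z = z**3/7)
Y = 1/2428 ≈ 0.00041186
((640 - W(-36)) + b(-31)) + Y = ((640 - (-2)*(-36)) + (1/7)*(-31)**3) + 1/2428 = ((640 - 1*72) + (1/7)*(-29791)) + 1/2428 = ((640 - 72) - 29791/7) + 1/2428 = (568 - 29791/7) + 1/2428 = -25815/7 + 1/2428 = -62678813/16996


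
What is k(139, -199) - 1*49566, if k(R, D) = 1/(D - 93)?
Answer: -14473273/292 ≈ -49566.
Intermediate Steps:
k(R, D) = 1/(-93 + D)
k(139, -199) - 1*49566 = 1/(-93 - 199) - 1*49566 = 1/(-292) - 49566 = -1/292 - 49566 = -14473273/292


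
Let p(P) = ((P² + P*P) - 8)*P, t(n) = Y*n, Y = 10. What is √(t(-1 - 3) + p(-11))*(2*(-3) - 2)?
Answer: -8*I*√2614 ≈ -409.02*I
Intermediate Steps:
t(n) = 10*n
p(P) = P*(-8 + 2*P²) (p(P) = ((P² + P²) - 8)*P = (2*P² - 8)*P = (-8 + 2*P²)*P = P*(-8 + 2*P²))
√(t(-1 - 3) + p(-11))*(2*(-3) - 2) = √(10*(-1 - 3) + 2*(-11)*(-4 + (-11)²))*(2*(-3) - 2) = √(10*(-4) + 2*(-11)*(-4 + 121))*(-6 - 2) = √(-40 + 2*(-11)*117)*(-8) = √(-40 - 2574)*(-8) = √(-2614)*(-8) = (I*√2614)*(-8) = -8*I*√2614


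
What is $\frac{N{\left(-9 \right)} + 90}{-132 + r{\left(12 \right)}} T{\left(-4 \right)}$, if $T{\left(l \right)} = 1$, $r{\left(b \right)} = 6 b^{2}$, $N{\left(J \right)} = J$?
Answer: $\frac{27}{244} \approx 0.11066$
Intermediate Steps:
$\frac{N{\left(-9 \right)} + 90}{-132 + r{\left(12 \right)}} T{\left(-4 \right)} = \frac{-9 + 90}{-132 + 6 \cdot 12^{2}} \cdot 1 = \frac{81}{-132 + 6 \cdot 144} \cdot 1 = \frac{81}{-132 + 864} \cdot 1 = \frac{81}{732} \cdot 1 = 81 \cdot \frac{1}{732} \cdot 1 = \frac{27}{244} \cdot 1 = \frac{27}{244}$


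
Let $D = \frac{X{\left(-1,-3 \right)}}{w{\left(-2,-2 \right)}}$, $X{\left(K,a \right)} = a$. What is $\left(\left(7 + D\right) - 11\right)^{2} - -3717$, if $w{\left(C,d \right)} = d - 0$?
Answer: $\frac{14893}{4} \approx 3723.3$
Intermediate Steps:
$w{\left(C,d \right)} = d$ ($w{\left(C,d \right)} = d + 0 = d$)
$D = \frac{3}{2}$ ($D = - \frac{3}{-2} = \left(-3\right) \left(- \frac{1}{2}\right) = \frac{3}{2} \approx 1.5$)
$\left(\left(7 + D\right) - 11\right)^{2} - -3717 = \left(\left(7 + \frac{3}{2}\right) - 11\right)^{2} - -3717 = \left(\frac{17}{2} - 11\right)^{2} + 3717 = \left(- \frac{5}{2}\right)^{2} + 3717 = \frac{25}{4} + 3717 = \frac{14893}{4}$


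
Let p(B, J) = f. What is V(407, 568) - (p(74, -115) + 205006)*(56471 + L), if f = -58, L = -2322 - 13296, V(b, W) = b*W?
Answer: -8372509468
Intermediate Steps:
V(b, W) = W*b
L = -15618
p(B, J) = -58
V(407, 568) - (p(74, -115) + 205006)*(56471 + L) = 568*407 - (-58 + 205006)*(56471 - 15618) = 231176 - 204948*40853 = 231176 - 1*8372740644 = 231176 - 8372740644 = -8372509468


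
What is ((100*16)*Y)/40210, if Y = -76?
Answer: -12160/4021 ≈ -3.0241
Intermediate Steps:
((100*16)*Y)/40210 = ((100*16)*(-76))/40210 = (1600*(-76))*(1/40210) = -121600*1/40210 = -12160/4021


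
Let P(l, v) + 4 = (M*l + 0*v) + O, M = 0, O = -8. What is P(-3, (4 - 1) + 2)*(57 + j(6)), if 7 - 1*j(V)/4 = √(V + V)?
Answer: -1020 + 96*√3 ≈ -853.72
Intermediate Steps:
j(V) = 28 - 4*√2*√V (j(V) = 28 - 4*√(V + V) = 28 - 4*√2*√V)
P(l, v) = -12 (P(l, v) = -4 + ((0*l + 0*v) - 8) = -4 + ((0 + 0) - 8) = -4 + (0 - 8) = -4 - 8 = -12)
P(-3, (4 - 1) + 2)*(57 + j(6)) = -12*(57 + (28 - 4*√2*√6)) = -12*(57 + (28 - 8*√3)) = -12*(85 - 8*√3) = -1020 + 96*√3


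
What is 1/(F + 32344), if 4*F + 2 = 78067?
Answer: 4/207441 ≈ 1.9283e-5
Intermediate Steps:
F = 78065/4 (F = -½ + (¼)*78067 = -½ + 78067/4 = 78065/4 ≈ 19516.)
1/(F + 32344) = 1/(78065/4 + 32344) = 1/(207441/4) = 4/207441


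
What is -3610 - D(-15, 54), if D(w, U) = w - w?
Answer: -3610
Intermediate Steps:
D(w, U) = 0
-3610 - D(-15, 54) = -3610 - 1*0 = -3610 + 0 = -3610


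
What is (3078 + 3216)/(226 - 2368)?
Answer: -1049/357 ≈ -2.9384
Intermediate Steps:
(3078 + 3216)/(226 - 2368) = 6294/(-2142) = 6294*(-1/2142) = -1049/357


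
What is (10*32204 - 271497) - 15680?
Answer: 34863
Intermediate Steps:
(10*32204 - 271497) - 15680 = (322040 - 271497) - 15680 = 50543 - 15680 = 34863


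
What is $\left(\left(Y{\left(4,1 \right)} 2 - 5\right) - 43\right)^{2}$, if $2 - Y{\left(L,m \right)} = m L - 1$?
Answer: $2500$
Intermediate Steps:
$Y{\left(L,m \right)} = 3 - L m$ ($Y{\left(L,m \right)} = 2 - \left(m L - 1\right) = 2 - \left(L m - 1\right) = 2 - \left(-1 + L m\right) = 3 - L m$)
$\left(\left(Y{\left(4,1 \right)} 2 - 5\right) - 43\right)^{2} = \left(\left(\left(3 - 4 \cdot 1\right) 2 - 5\right) - 43\right)^{2} = \left(\left(\left(3 - 4\right) 2 - 5\right) - 43\right)^{2} = \left(\left(\left(-1\right) 2 - 5\right) - 43\right)^{2} = \left(\left(-2 - 5\right) - 43\right)^{2} = \left(-7 - 43\right)^{2} = \left(-50\right)^{2} = 2500$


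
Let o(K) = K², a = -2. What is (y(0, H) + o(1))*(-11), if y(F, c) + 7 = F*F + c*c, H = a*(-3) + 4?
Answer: -1034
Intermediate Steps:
H = 10 (H = -2*(-3) + 4 = 6 + 4 = 10)
y(F, c) = -7 + F² + c² (y(F, c) = -7 + (F*F + c*c) = -7 + (F² + c²) = -7 + F² + c²)
(y(0, H) + o(1))*(-11) = ((-7 + 0² + 10²) + 1²)*(-11) = ((-7 + 0 + 100) + 1)*(-11) = (93 + 1)*(-11) = 94*(-11) = -1034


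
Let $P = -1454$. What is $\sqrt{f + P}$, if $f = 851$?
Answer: $3 i \sqrt{67} \approx 24.556 i$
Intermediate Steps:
$\sqrt{f + P} = \sqrt{851 - 1454} = \sqrt{-603} = 3 i \sqrt{67}$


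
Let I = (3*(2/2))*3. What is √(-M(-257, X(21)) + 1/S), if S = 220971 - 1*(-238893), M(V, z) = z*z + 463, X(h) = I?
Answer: I*√3195620675610/76644 ≈ 23.324*I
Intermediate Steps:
I = 9 (I = (3*(2*(½)))*3 = (3*1)*3 = 3*3 = 9)
X(h) = 9
M(V, z) = 463 + z² (M(V, z) = z² + 463 = 463 + z²)
S = 459864 (S = 220971 + 238893 = 459864)
√(-M(-257, X(21)) + 1/S) = √(-(463 + 9²) + 1/459864) = √(-(463 + 81) + 1/459864) = √(-1*544 + 1/459864) = √(-544 + 1/459864) = √(-250166015/459864) = I*√3195620675610/76644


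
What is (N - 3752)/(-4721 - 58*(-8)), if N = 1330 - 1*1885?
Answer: 4307/4257 ≈ 1.0117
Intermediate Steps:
N = -555 (N = 1330 - 1885 = -555)
(N - 3752)/(-4721 - 58*(-8)) = (-555 - 3752)/(-4721 - 58*(-8)) = -4307/(-4721 + 464) = -4307/(-4257) = -4307*(-1/4257) = 4307/4257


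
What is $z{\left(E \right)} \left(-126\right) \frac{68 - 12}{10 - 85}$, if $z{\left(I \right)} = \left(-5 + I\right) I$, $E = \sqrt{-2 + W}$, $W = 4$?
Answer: $\frac{4704}{25} - \frac{2352 \sqrt{2}}{5} \approx -477.09$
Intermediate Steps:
$E = \sqrt{2}$ ($E = \sqrt{-2 + 4} = \sqrt{2} \approx 1.4142$)
$z{\left(I \right)} = I \left(-5 + I\right)$
$z{\left(E \right)} \left(-126\right) \frac{68 - 12}{10 - 85} = \sqrt{2} \left(-5 + \sqrt{2}\right) \left(-126\right) \frac{68 - 12}{10 - 85} = - 126 \sqrt{2} \left(-5 + \sqrt{2}\right) \frac{56}{-75} = - 126 \sqrt{2} \left(-5 + \sqrt{2}\right) 56 \left(- \frac{1}{75}\right) = - 126 \sqrt{2} \left(-5 + \sqrt{2}\right) \left(- \frac{56}{75}\right) = \frac{2352 \sqrt{2} \left(-5 + \sqrt{2}\right)}{25}$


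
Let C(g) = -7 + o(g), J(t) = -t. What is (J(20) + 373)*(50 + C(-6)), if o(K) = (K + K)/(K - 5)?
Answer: 171205/11 ≈ 15564.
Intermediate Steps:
o(K) = 2*K/(-5 + K) (o(K) = (2*K)/(-5 + K) = 2*K/(-5 + K))
C(g) = -7 + 2*g/(-5 + g)
(J(20) + 373)*(50 + C(-6)) = (-1*20 + 373)*(50 + 5*(7 - 1*(-6))/(-5 - 6)) = (-20 + 373)*(50 + 5*(7 + 6)/(-11)) = 353*(50 + 5*(-1/11)*13) = 353*(50 - 65/11) = 353*(485/11) = 171205/11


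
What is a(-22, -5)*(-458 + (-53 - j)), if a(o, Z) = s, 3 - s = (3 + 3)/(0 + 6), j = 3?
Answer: -1028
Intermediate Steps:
s = 2 (s = 3 - (3 + 3)/(0 + 6) = 3 - 6/6 = 3 - 1*1 = 3 - 1 = 2)
a(o, Z) = 2
a(-22, -5)*(-458 + (-53 - j)) = 2*(-458 + (-53 - 1*3)) = 2*(-458 + (-53 - 3)) = 2*(-458 - 56) = 2*(-514) = -1028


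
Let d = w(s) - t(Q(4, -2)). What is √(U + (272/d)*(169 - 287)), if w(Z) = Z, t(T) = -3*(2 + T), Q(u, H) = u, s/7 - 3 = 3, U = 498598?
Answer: √112064190/15 ≈ 705.74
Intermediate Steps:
s = 42 (s = 21 + 7*3 = 21 + 21 = 42)
t(T) = -6 - 3*T
d = 60 (d = 42 - (-6 - 3*4) = 42 - (-6 - 12) = 42 - 1*(-18) = 42 + 18 = 60)
√(U + (272/d)*(169 - 287)) = √(498598 + (272/60)*(169 - 287)) = √(498598 + (272*(1/60))*(-118)) = √(498598 + (68/15)*(-118)) = √(498598 - 8024/15) = √(7470946/15) = √112064190/15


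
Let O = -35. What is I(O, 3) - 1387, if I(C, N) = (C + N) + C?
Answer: -1454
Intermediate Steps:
I(C, N) = N + 2*C
I(O, 3) - 1387 = (3 + 2*(-35)) - 1387 = (3 - 70) - 1387 = -67 - 1387 = -1454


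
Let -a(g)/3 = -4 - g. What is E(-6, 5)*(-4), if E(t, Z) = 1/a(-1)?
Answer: -4/9 ≈ -0.44444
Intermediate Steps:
a(g) = 12 + 3*g (a(g) = -3*(-4 - g) = 12 + 3*g)
E(t, Z) = ⅑ (E(t, Z) = 1/(12 + 3*(-1)) = 1/(12 - 3) = 1/9 = ⅑)
E(-6, 5)*(-4) = (⅑)*(-4) = -4/9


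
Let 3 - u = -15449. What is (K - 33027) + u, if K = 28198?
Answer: 10623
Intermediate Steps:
u = 15452 (u = 3 - 1*(-15449) = 3 + 15449 = 15452)
(K - 33027) + u = (28198 - 33027) + 15452 = -4829 + 15452 = 10623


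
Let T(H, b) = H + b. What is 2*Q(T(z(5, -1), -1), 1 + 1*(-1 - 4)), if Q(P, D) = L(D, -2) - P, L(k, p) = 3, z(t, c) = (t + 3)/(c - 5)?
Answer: 32/3 ≈ 10.667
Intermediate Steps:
z(t, c) = (3 + t)/(-5 + c)
Q(P, D) = 3 - P
2*Q(T(z(5, -1), -1), 1 + 1*(-1 - 4)) = 2*(3 - ((3 + 5)/(-5 - 1) - 1)) = 2*(3 - (8/(-6) - 1)) = 2*(3 - (-⅙*8 - 1)) = 2*(3 - (-4/3 - 1)) = 2*(3 - 1*(-7/3)) = 2*(3 + 7/3) = 2*(16/3) = 32/3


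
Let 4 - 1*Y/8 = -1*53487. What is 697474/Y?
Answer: 348737/213964 ≈ 1.6299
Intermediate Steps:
Y = 427928 (Y = 32 - (-8)*53487 = 32 - 8*(-53487) = 32 + 427896 = 427928)
697474/Y = 697474/427928 = 697474*(1/427928) = 348737/213964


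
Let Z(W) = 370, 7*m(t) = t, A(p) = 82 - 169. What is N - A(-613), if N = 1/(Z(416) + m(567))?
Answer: 39238/451 ≈ 87.002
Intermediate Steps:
A(p) = -87
m(t) = t/7
N = 1/451 (N = 1/(370 + (⅐)*567) = 1/(370 + 81) = 1/451 ≈ 0.0022173)
N - A(-613) = 1/451 - 1*(-87) = 1/451 + 87 = 39238/451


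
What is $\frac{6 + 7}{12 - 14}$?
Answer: $- \frac{13}{2} \approx -6.5$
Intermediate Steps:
$\frac{6 + 7}{12 - 14} = \frac{13}{-2} = 13 \left(- \frac{1}{2}\right) = - \frac{13}{2}$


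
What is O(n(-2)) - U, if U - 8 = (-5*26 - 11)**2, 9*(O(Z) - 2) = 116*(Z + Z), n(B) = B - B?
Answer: -19887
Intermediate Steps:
n(B) = 0
O(Z) = 2 + 232*Z/9 (O(Z) = 2 + (116*(Z + Z))/9 = 2 + (116*(2*Z))/9 = 2 + (232*Z)/9 = 2 + 232*Z/9)
U = 19889 (U = 8 + (-5*26 - 11)**2 = 8 + (-130 - 11)**2 = 8 + (-141)**2 = 8 + 19881 = 19889)
O(n(-2)) - U = (2 + (232/9)*0) - 1*19889 = (2 + 0) - 19889 = 2 - 19889 = -19887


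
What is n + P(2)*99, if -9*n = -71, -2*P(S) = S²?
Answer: -1711/9 ≈ -190.11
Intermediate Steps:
P(S) = -S²/2
n = 71/9 (n = -⅑*(-71) = 71/9 ≈ 7.8889)
n + P(2)*99 = 71/9 - ½*2²*99 = 71/9 - ½*4*99 = 71/9 - 2*99 = 71/9 - 198 = -1711/9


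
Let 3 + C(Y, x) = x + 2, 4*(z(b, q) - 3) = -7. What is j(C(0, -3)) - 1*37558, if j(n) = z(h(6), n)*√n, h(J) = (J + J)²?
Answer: -37558 + 5*I/2 ≈ -37558.0 + 2.5*I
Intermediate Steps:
h(J) = 4*J² (h(J) = (2*J)² = 4*J²)
z(b, q) = 5/4 (z(b, q) = 3 + (¼)*(-7) = 3 - 7/4 = 5/4)
C(Y, x) = -1 + x (C(Y, x) = -3 + (x + 2) = -3 + (2 + x) = -1 + x)
j(n) = 5*√n/4
j(C(0, -3)) - 1*37558 = 5*√(-1 - 3)/4 - 1*37558 = 5*√(-4)/4 - 37558 = 5*(2*I)/4 - 37558 = 5*I/2 - 37558 = -37558 + 5*I/2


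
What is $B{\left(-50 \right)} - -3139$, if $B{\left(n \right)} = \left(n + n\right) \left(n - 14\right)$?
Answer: $9539$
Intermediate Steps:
$B{\left(n \right)} = 2 n \left(-14 + n\right)$
$B{\left(-50 \right)} - -3139 = 2 \left(-50\right) \left(-14 - 50\right) - -3139 = 2 \left(-50\right) \left(-64\right) + 3139 = 6400 + 3139 = 9539$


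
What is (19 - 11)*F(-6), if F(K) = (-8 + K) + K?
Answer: -160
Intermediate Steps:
F(K) = -8 + 2*K
(19 - 11)*F(-6) = (19 - 11)*(-8 + 2*(-6)) = 8*(-8 - 12) = 8*(-20) = -160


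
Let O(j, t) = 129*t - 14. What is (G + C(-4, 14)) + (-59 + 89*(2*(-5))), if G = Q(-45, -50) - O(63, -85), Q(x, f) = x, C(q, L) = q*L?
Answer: 9929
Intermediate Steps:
C(q, L) = L*q
O(j, t) = -14 + 129*t
G = 10934 (G = -45 - (-14 + 129*(-85)) = -45 - (-14 - 10965) = -45 - 1*(-10979) = -45 + 10979 = 10934)
(G + C(-4, 14)) + (-59 + 89*(2*(-5))) = (10934 + 14*(-4)) + (-59 + 89*(2*(-5))) = (10934 - 56) + (-59 + 89*(-10)) = 10878 + (-59 - 890) = 10878 - 949 = 9929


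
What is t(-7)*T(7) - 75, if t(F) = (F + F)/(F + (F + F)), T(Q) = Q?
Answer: -211/3 ≈ -70.333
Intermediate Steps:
t(F) = 2/3 (t(F) = (2*F)/(F + 2*F) = (2*F)/((3*F)) = (2*F)*(1/(3*F)) = 2/3)
t(-7)*T(7) - 75 = (2/3)*7 - 75 = 14/3 - 75 = -211/3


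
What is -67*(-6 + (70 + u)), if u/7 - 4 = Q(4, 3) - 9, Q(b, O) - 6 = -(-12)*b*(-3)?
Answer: 62779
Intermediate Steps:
Q(b, O) = 6 - 36*b (Q(b, O) = 6 - (-12)*b*(-3) = 6 + (12*b)*(-3) = 6 - 36*b)
u = -1001 (u = 28 + 7*((6 - 36*4) - 9) = 28 + 7*((6 - 144) - 9) = 28 + 7*(-138 - 9) = 28 + 7*(-147) = 28 - 1029 = -1001)
-67*(-6 + (70 + u)) = -67*(-6 + (70 - 1001)) = -67*(-6 - 931) = -67*(-937) = 62779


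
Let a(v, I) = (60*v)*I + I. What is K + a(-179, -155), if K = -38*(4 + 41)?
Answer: 1662835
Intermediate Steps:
a(v, I) = I + 60*I*v (a(v, I) = 60*I*v + I = I + 60*I*v)
K = -1710 (K = -38*45 = -1710)
K + a(-179, -155) = -1710 - 155*(1 + 60*(-179)) = -1710 - 155*(1 - 10740) = -1710 - 155*(-10739) = -1710 + 1664545 = 1662835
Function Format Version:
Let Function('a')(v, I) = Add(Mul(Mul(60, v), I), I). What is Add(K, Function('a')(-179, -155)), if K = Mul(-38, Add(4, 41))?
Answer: 1662835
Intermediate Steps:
Function('a')(v, I) = Add(I, Mul(60, I, v)) (Function('a')(v, I) = Add(Mul(60, I, v), I) = Add(I, Mul(60, I, v)))
K = -1710 (K = Mul(-38, 45) = -1710)
Add(K, Function('a')(-179, -155)) = Add(-1710, Mul(-155, Add(1, Mul(60, -179)))) = Add(-1710, Mul(-155, Add(1, -10740))) = Add(-1710, Mul(-155, -10739)) = Add(-1710, 1664545) = 1662835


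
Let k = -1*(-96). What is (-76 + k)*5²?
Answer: 500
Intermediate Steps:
k = 96
(-76 + k)*5² = (-76 + 96)*5² = 20*25 = 500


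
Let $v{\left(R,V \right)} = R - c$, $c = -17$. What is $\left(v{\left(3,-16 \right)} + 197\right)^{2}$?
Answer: $47089$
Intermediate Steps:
$v{\left(R,V \right)} = 17 + R$ ($v{\left(R,V \right)} = R - -17 = R + 17 = 17 + R$)
$\left(v{\left(3,-16 \right)} + 197\right)^{2} = \left(\left(17 + 3\right) + 197\right)^{2} = \left(20 + 197\right)^{2} = 217^{2} = 47089$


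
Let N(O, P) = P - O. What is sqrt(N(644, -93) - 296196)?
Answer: 13*I*sqrt(1757) ≈ 544.92*I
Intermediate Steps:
sqrt(N(644, -93) - 296196) = sqrt((-93 - 1*644) - 296196) = sqrt((-93 - 644) - 296196) = sqrt(-737 - 296196) = sqrt(-296933) = 13*I*sqrt(1757)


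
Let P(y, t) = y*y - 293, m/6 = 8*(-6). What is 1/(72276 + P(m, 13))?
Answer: 1/154927 ≈ 6.4547e-6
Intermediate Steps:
m = -288 (m = 6*(8*(-6)) = 6*(-48) = -288)
P(y, t) = -293 + y² (P(y, t) = y² - 293 = -293 + y²)
1/(72276 + P(m, 13)) = 1/(72276 + (-293 + (-288)²)) = 1/(72276 + (-293 + 82944)) = 1/(72276 + 82651) = 1/154927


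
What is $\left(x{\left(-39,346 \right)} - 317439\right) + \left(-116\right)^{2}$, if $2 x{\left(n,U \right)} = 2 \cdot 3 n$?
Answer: $-304100$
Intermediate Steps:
$x{\left(n,U \right)} = 3 n$ ($x{\left(n,U \right)} = \frac{2 \cdot 3 n}{2} = \frac{6 n}{2} = 3 n$)
$\left(x{\left(-39,346 \right)} - 317439\right) + \left(-116\right)^{2} = \left(3 \left(-39\right) - 317439\right) + \left(-116\right)^{2} = \left(-117 - 317439\right) + 13456 = -317556 + 13456 = -304100$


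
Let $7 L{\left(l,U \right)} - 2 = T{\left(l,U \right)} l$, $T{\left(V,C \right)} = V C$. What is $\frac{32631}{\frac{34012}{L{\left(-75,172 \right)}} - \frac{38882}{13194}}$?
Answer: $- \frac{104135484777957}{8619283117} \approx -12082.0$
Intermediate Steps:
$T{\left(V,C \right)} = C V$
$L{\left(l,U \right)} = \frac{2}{7} + \frac{U l^{2}}{7}$ ($L{\left(l,U \right)} = \frac{2}{7} + \frac{U l l}{7} = \frac{2}{7} + \frac{U l^{2}}{7}$)
$\frac{32631}{\frac{34012}{L{\left(-75,172 \right)}} - \frac{38882}{13194}} = \frac{32631}{\frac{34012}{\frac{2}{7} + \frac{1}{7} \cdot 172 \left(-75\right)^{2}} - \frac{38882}{13194}} = \frac{32631}{\frac{34012}{\frac{2}{7} + \frac{1}{7} \cdot 172 \cdot 5625} - \frac{19441}{6597}} = \frac{32631}{\frac{34012}{\frac{2}{7} + \frac{967500}{7}} - \frac{19441}{6597}} = \frac{32631}{\frac{34012}{\frac{967502}{7}} - \frac{19441}{6597}} = \frac{32631}{34012 \cdot \frac{7}{967502} - \frac{19441}{6597}} = \frac{32631}{\frac{119042}{483751} - \frac{19441}{6597}} = \frac{32631}{- \frac{8619283117}{3191305347}} = 32631 \left(- \frac{3191305347}{8619283117}\right) = - \frac{104135484777957}{8619283117}$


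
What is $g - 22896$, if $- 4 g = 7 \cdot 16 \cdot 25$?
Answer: $-23596$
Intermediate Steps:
$g = -700$ ($g = - \frac{7 \cdot 16 \cdot 25}{4} = - \frac{112 \cdot 25}{4} = \left(- \frac{1}{4}\right) 2800 = -700$)
$g - 22896 = -700 - 22896 = -23596$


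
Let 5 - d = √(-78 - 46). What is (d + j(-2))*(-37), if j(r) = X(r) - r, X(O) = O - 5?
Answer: 74*I*√31 ≈ 412.01*I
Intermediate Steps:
X(O) = -5 + O
j(r) = -5 (j(r) = (-5 + r) - r = -5)
d = 5 - 2*I*√31 (d = 5 - √(-78 - 46) = 5 - √(-124) = 5 - 2*I*√31 ≈ 5.0 - 11.136*I)
(d + j(-2))*(-37) = ((5 - 2*I*√31) - 5)*(-37) = -2*I*√31*(-37) = 74*I*√31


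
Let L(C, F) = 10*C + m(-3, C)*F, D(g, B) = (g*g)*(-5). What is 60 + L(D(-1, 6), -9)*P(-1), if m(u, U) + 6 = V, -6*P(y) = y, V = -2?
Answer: 191/3 ≈ 63.667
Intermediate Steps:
D(g, B) = -5*g**2 (D(g, B) = g**2*(-5) = -5*g**2)
P(y) = -y/6
m(u, U) = -8 (m(u, U) = -6 - 2 = -8)
L(C, F) = -8*F + 10*C (L(C, F) = 10*C - 8*F = -8*F + 10*C)
60 + L(D(-1, 6), -9)*P(-1) = 60 + (-8*(-9) + 10*(-5*(-1)**2))*(-1/6*(-1)) = 60 + (72 + 10*(-5*1))*(1/6) = 60 + (72 + 10*(-5))*(1/6) = 60 + (72 - 50)*(1/6) = 60 + 22*(1/6) = 60 + 11/3 = 191/3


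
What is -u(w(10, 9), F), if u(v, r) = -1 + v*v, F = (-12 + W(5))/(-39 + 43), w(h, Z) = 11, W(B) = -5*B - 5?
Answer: -120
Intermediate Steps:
W(B) = -5 - 5*B
F = -21/2 (F = (-12 + (-5 - 5*5))/(-39 + 43) = (-12 + (-5 - 25))/4 = (-12 - 30)*(¼) = -42*¼ = -21/2 ≈ -10.500)
u(v, r) = -1 + v²
-u(w(10, 9), F) = -(-1 + 11²) = -(-1 + 121) = -1*120 = -120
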